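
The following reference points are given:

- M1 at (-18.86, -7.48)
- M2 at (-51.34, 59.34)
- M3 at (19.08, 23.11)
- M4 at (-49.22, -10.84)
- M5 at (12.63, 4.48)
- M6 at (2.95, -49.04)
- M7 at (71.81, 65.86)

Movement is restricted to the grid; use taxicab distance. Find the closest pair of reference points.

M3 and M5

Pairwise distances:
M1–M2: |-32.48| + |66.82| = 32.48 + 66.82 = 99.30
M1–M3: |37.94| + |30.59| = 37.94 + 30.59 = 68.53
M1–M4: |-30.36| + |-3.36| = 30.36 + 3.36 = 33.72
M1–M5: |31.49| + |11.96| = 31.49 + 11.96 = 43.45
M1–M6: |21.81| + |-41.56| = 21.81 + 41.56 = 63.37
M1–M7: |90.67| + |73.34| = 90.67 + 73.34 = 164.01
M2–M3: |70.42| + |-36.23| = 70.42 + 36.23 = 106.65
M2–M4: |2.12| + |-70.18| = 2.12 + 70.18 = 72.30
M2–M5: |63.97| + |-54.86| = 63.97 + 54.86 = 118.83
M2–M6: |54.29| + |-108.38| = 54.29 + 108.38 = 162.67
M2–M7: |123.15| + |6.52| = 123.15 + 6.52 = 129.67
M3–M4: |-68.30| + |-33.95| = 68.30 + 33.95 = 102.25
M3–M5: |-6.45| + |-18.63| = 6.45 + 18.63 = 25.08
M3–M6: |-16.13| + |-72.15| = 16.13 + 72.15 = 88.28
M3–M7: |52.73| + |42.75| = 52.73 + 42.75 = 95.48
M4–M5: |61.85| + |15.32| = 61.85 + 15.32 = 77.17
M4–M6: |52.17| + |-38.20| = 52.17 + 38.20 = 90.37
M4–M7: |121.03| + |76.70| = 121.03 + 76.70 = 197.73
M5–M6: |-9.68| + |-53.52| = 9.68 + 53.52 = 63.20
M5–M7: |59.18| + |61.38| = 59.18 + 61.38 = 120.56
M6–M7: |68.86| + |114.90| = 68.86 + 114.90 = 183.76
Closest pair: M3–M5 at 25.08.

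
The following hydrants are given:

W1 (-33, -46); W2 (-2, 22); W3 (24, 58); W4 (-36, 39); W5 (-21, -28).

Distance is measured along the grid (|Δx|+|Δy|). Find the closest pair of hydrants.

Pairwise distances:
W1–W2: |31| + |68| = 31 + 68 = 99
W1–W3: |57| + |104| = 57 + 104 = 161
W1–W4: |-3| + |85| = 3 + 85 = 88
W1–W5: |12| + |18| = 12 + 18 = 30
W2–W3: |26| + |36| = 26 + 36 = 62
W2–W4: |-34| + |17| = 34 + 17 = 51
W2–W5: |-19| + |-50| = 19 + 50 = 69
W3–W4: |-60| + |-19| = 60 + 19 = 79
W3–W5: |-45| + |-86| = 45 + 86 = 131
W4–W5: |15| + |-67| = 15 + 67 = 82
Closest pair: W1–W5 at 30.

W1 and W5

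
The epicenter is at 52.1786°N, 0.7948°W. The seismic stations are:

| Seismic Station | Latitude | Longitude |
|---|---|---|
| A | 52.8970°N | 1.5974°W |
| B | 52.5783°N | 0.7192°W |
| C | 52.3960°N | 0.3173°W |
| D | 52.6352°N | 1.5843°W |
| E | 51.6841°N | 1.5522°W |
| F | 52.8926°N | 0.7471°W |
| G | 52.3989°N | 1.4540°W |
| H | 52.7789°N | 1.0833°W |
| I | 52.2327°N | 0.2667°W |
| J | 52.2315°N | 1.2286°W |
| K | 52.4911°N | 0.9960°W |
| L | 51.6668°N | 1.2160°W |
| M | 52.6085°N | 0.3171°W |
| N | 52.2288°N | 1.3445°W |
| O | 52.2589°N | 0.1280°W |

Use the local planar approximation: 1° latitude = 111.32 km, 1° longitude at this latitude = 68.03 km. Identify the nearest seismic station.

J

Distances from 52.1786°N, 0.7948°W:
A: 96.8340 km
B: 44.7909 km
C: 40.5082 km
D: 73.9479 km
E: 75.4001 km
F: 79.5487 km
G: 51.1129 km
H: 69.6480 km
I: 36.4279 km
J: 30.0932 km
K: 37.3834 km
L: 63.7735 km
M: 57.8477 km
N: 37.8113 km
O: 46.2348 km
Minimum: J at 30.0932 km.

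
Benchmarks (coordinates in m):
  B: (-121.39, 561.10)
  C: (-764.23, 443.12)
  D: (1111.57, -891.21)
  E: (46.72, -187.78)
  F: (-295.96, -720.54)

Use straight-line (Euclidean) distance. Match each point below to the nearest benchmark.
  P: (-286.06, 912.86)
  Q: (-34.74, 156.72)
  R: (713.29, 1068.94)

P at (-286.06, 912.86):
  B: 388.40 m
  C: 670.30 m
  D: 2282.11 m
  E: 1149.85 m
  F: 1633.43 m
  → nearest: B (388.40 m)
Q at (-34.74, 156.72):
  B: 413.56 m
  C: 783.70 m
  D: 1553.12 m
  E: 354.00 m
  F: 915.33 m
  → nearest: E (354.00 m)
R at (713.29, 1068.94):
  B: 977.03 m
  C: 1604.59 m
  D: 2000.20 m
  E: 1422.55 m
  F: 2054.46 m
  → nearest: B (977.03 m)

P→B; Q→E; R→B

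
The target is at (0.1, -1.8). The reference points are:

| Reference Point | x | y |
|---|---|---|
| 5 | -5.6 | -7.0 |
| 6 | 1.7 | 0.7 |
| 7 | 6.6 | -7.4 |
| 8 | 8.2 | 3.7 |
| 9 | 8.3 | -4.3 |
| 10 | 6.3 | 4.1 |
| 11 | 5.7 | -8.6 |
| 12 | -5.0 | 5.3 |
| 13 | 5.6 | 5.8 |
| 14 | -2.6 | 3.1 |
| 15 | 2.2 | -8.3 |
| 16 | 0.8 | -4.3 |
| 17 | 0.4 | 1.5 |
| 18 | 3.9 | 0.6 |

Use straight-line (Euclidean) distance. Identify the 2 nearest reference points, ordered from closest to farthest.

Distances from (0.1, -1.8):
5: √((-5.7)² + (-5.2)²) = √(32.4900 + 27.0400) = 7.72
6: √((1.6)² + (2.5)²) = √(2.5600 + 6.2500) = 2.97
7: √((6.5)² + (-5.6)²) = √(42.2500 + 31.3600) = 8.58
8: √((8.1)² + (5.5)²) = √(65.6100 + 30.2500) = 9.79
9: √((8.2)² + (-2.5)²) = √(67.2400 + 6.2500) = 8.57
10: √((6.2)² + (5.9)²) = √(38.4400 + 34.8100) = 8.56
11: √((5.6)² + (-6.8)²) = √(31.3600 + 46.2400) = 8.81
12: √((-5.1)² + (7.1)²) = √(26.0100 + 50.4100) = 8.74
13: √((5.5)² + (7.6)²) = √(30.2500 + 57.7600) = 9.38
14: √((-2.7)² + (4.9)²) = √(7.2900 + 24.0100) = 5.59
15: √((2.1)² + (-6.5)²) = √(4.4100 + 42.2500) = 6.83
16: √((0.7)² + (-2.5)²) = √(0.4900 + 6.2500) = 2.60
17: √((0.3)² + (3.3)²) = √(0.0900 + 10.8900) = 3.31
18: √((3.8)² + (2.4)²) = √(14.4400 + 5.7600) = 4.49
Sorted: 16 (2.60) < 6 (2.97) < 17 (3.31) < 18 (4.49) < …

16, 6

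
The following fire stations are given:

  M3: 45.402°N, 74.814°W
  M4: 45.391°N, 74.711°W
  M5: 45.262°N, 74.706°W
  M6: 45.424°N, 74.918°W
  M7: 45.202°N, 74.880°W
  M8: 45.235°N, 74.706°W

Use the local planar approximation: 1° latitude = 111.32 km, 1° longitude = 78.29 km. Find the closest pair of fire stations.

Pairwise distances:
M3–M4: √((-0.011·111.32)² + (0.103·78.29)²) = √(1.49945 + 65.02600) = 8.156 km
M3–M5: √((-0.140·111.32)² + (0.108·78.29)²) = √(242.88599 + 71.49244) = 17.731 km
M3–M6: √((0.022·111.32)² + (-0.104·78.29)²) = √(5.99780 + 66.29477) = 8.503 km
M3–M7: √((-0.200·111.32)² + (-0.066·78.29)²) = √(495.68570 + 26.69934) = 22.856 km
M3–M8: √((-0.167·111.32)² + (0.108·78.29)²) = √(345.60446 + 71.49244) = 20.423 km
M4–M5: √((-0.129·111.32)² + (0.005·78.29)²) = √(206.21764 + 0.15323) = 14.366 km
M4–M6: √((0.033·111.32)² + (-0.207·78.29)²) = √(13.49504 + 262.63541) = 16.617 km
M4–M7: √((-0.189·111.32)² + (-0.169·78.29)²) = √(442.65972 + 175.05963) = 24.854 km
M4–M8: √((-0.156·111.32)² + (0.005·78.29)²) = √(301.57518 + 0.15323) = 17.370 km
M5–M6: √((0.162·111.32)² + (-0.212·78.29)²) = √(325.21939 + 275.47634) = 24.509 km
M5–M7: √((-0.060·111.32)² + (-0.174·78.29)²) = √(44.61171 + 185.57142) = 15.172 km
M5–M8: √((-0.027·111.32)² + (0.000·78.29)²) = √(9.03387 + 0.00000) = 3.006 km
M6–M7: √((-0.222·111.32)² + (0.038·78.29)²) = √(610.73435 + 8.85074) = 24.891 km
M6–M8: √((-0.189·111.32)² + (0.212·78.29)²) = √(442.65972 + 275.47634) = 26.798 km
M7–M8: √((0.033·111.32)² + (0.174·78.29)²) = √(13.49504 + 185.57142) = 14.109 km
Closest pair: M5–M8 at 3.006 km.

M5 and M8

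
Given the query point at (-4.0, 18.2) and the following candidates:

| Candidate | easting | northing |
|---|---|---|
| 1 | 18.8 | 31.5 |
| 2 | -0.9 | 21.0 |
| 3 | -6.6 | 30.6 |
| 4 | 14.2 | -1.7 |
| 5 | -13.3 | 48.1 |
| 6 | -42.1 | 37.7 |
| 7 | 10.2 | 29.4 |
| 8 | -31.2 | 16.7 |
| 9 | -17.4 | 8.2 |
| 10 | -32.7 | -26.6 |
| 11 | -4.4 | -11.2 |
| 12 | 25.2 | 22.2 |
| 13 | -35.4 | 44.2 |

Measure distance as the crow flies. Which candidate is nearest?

Distances from (-4.0, 18.2):
1: √((22.8)² + (13.3)²) = √(519.840 + 176.890) = 26.4
2: √((3.1)² + (2.8)²) = √(9.610 + 7.840) = 4.2
3: √((-2.6)² + (12.4)²) = √(6.760 + 153.760) = 12.7
4: √((18.2)² + (-19.9)²) = √(331.240 + 396.010) = 27.0
5: √((-9.3)² + (29.9)²) = √(86.490 + 894.010) = 31.3
6: √((-38.1)² + (19.5)²) = √(1451.610 + 380.250) = 42.8
7: √((14.2)² + (11.2)²) = √(201.640 + 125.440) = 18.1
8: √((-27.2)² + (-1.5)²) = √(739.840 + 2.250) = 27.2
9: √((-13.4)² + (-10.0)²) = √(179.560 + 100.000) = 16.7
10: √((-28.7)² + (-44.8)²) = √(823.690 + 2007.040) = 53.2
11: √((-0.4)² + (-29.4)²) = √(0.160 + 864.360) = 29.4
12: √((29.2)² + (4.0)²) = √(852.640 + 16.000) = 29.5
13: √((-31.4)² + (26.0)²) = √(985.960 + 676.000) = 40.8
Minimum: 2 at 4.2.

2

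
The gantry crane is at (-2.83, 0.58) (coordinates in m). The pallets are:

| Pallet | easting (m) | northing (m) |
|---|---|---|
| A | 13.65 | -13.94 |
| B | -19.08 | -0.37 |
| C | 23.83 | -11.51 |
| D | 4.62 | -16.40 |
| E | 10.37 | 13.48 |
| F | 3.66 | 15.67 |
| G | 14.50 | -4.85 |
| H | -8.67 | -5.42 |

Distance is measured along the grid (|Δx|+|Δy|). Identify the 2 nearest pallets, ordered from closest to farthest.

H, B

Distances from (-2.83, 0.58):
A: 31.00 m
B: 17.20 m
C: 38.75 m
D: 24.43 m
E: 26.10 m
F: 21.58 m
G: 22.76 m
H: 11.84 m
Sorted: H (11.84 m) < B (17.20 m) < F (21.58 m) < G (22.76 m) < …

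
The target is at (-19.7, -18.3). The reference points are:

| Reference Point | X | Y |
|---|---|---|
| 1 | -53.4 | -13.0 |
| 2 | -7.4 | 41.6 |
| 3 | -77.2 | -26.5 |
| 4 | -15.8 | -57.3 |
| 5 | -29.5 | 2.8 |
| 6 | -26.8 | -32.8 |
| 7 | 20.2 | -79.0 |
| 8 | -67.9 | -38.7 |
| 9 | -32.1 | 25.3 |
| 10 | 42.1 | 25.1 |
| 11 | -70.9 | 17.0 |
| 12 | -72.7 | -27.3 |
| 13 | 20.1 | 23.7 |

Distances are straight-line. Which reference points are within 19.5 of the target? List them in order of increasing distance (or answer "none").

6

Distances from (-19.7, -18.3):
1: √((-33.7)² + (5.3)²) = √(1135.690 + 28.090) = 34.1
2: √((12.3)² + (59.9)²) = √(151.290 + 3588.010) = 61.1
3: √((-57.5)² + (-8.2)²) = √(3306.250 + 67.240) = 58.1
4: √((3.9)² + (-39.0)²) = √(15.210 + 1521.000) = 39.2
5: √((-9.8)² + (21.1)²) = √(96.040 + 445.210) = 23.3
6: √((-7.1)² + (-14.5)²) = √(50.410 + 210.250) = 16.1
7: √((39.9)² + (-60.7)²) = √(1592.010 + 3684.490) = 72.6
8: √((-48.2)² + (-20.4)²) = √(2323.240 + 416.160) = 52.3
9: √((-12.4)² + (43.6)²) = √(153.760 + 1900.960) = 45.3
10: √((61.8)² + (43.4)²) = √(3819.240 + 1883.560) = 75.5
11: √((-51.2)² + (35.3)²) = √(2621.440 + 1246.090) = 62.2
12: √((-53.0)² + (-9.0)²) = √(2809.000 + 81.000) = 53.8
13: √((39.8)² + (42.0)²) = √(1584.040 + 1764.000) = 57.9
Threshold 19.5: 6 (16.1) is within range.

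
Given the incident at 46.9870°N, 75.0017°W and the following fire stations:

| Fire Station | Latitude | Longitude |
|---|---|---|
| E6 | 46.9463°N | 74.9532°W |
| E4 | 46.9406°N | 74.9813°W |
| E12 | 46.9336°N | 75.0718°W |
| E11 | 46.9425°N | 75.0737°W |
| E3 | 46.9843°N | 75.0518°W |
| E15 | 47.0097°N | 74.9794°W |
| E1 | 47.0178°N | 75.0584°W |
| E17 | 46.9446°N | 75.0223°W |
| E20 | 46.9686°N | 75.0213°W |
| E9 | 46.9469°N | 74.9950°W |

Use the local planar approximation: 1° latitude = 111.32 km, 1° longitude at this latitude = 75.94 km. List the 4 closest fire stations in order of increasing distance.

E20, E15, E3, E9

Distances from 46.9870°N, 75.0017°W:
E6: 5.8389 km
E4: 5.3926 km
E12: 7.9797 km
E11: 7.3780 km
E3: 3.8164 km
E15: 3.0419 km
E1: 5.5041 km
E17: 4.9725 km
E20: 2.5320 km
E9: 4.4928 km
Sorted: E20 (2.5320 km) < E15 (3.0419 km) < E3 (3.8164 km) < E9 (4.4928 km) < E17 (4.9725 km) < E4 (5.3926 km) < …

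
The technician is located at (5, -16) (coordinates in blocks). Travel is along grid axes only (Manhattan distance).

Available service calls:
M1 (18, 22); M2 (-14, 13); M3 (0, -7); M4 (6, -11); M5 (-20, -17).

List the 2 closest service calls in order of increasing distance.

Distances from (5, -16):
M1: |13| + |38| = 13 + 38 = 51 blocks
M2: |-19| + |29| = 19 + 29 = 48 blocks
M3: |-5| + |9| = 5 + 9 = 14 blocks
M4: |1| + |5| = 1 + 5 = 6 blocks
M5: |-25| + |-1| = 25 + 1 = 26 blocks
Sorted: M4 (6 blocks) < M3 (14 blocks) < M5 (26 blocks) < M2 (48 blocks) < …

M4, M3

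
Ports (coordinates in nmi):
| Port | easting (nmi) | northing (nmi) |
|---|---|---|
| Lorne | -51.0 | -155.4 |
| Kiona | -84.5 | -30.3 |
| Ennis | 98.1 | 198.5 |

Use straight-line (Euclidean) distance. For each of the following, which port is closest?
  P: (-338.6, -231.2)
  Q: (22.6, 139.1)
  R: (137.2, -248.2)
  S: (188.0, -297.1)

P at (-338.6, -231.2):
  Lorne: 297.4 nmi
  Kiona: 323.9 nmi
  Ennis: 612.7 nmi
  → nearest: Lorne (297.4 nmi)
Q at (22.6, 139.1):
  Lorne: 303.6 nmi
  Kiona: 200.4 nmi
  Ennis: 96.1 nmi
  → nearest: Ennis (96.1 nmi)
R at (137.2, -248.2):
  Lorne: 209.8 nmi
  Kiona: 310.9 nmi
  Ennis: 448.4 nmi
  → nearest: Lorne (209.8 nmi)
S at (188.0, -297.1):
  Lorne: 277.8 nmi
  Kiona: 381.4 nmi
  Ennis: 503.7 nmi
  → nearest: Lorne (277.8 nmi)

P→Lorne; Q→Ennis; R→Lorne; S→Lorne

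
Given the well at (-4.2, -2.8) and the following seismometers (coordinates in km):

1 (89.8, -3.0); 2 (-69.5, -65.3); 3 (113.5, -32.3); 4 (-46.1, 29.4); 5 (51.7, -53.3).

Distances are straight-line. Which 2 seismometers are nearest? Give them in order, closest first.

Distances from (-4.2, -2.8):
1: √((94.0)² + (-0.2)²) = √(8836.000 + 0.040) = 94.0 km
2: √((-65.3)² + (-62.5)²) = √(4264.090 + 3906.250) = 90.4 km
3: √((117.7)² + (-29.5)²) = √(13853.290 + 870.250) = 121.3 km
4: √((-41.9)² + (32.2)²) = √(1755.610 + 1036.840) = 52.8 km
5: √((55.9)² + (-50.5)²) = √(3124.810 + 2550.250) = 75.3 km
Sorted: 4 (52.8 km) < 5 (75.3 km) < 2 (90.4 km) < 1 (94.0 km) < …

4, 5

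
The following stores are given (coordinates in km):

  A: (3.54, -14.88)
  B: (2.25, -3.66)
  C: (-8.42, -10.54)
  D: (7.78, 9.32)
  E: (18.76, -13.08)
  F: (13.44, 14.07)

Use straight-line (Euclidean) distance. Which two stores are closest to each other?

Pairwise distances:
A–B: 11.29 km
A–C: 12.72 km
A–D: 24.57 km
A–E: 15.33 km
A–F: 30.60 km
B–C: 12.70 km
B–D: 14.11 km
B–E: 19.01 km
B–F: 20.97 km
C–D: 25.63 km
C–E: 27.30 km
C–F: 32.92 km
D–E: 24.95 km
D–F: 7.39 km
E–F: 27.67 km
Closest pair: D–F at 7.39 km.

D and F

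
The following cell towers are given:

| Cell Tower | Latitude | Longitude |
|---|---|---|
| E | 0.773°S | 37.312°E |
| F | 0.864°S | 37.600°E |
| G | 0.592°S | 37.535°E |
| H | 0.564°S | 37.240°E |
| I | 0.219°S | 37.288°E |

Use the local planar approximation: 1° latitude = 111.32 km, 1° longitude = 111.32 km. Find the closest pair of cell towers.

Pairwise distances:
E–F: 33.623 km
E–G: 31.972 km
E–H: 24.608 km
E–I: 61.729 km
F–G: 31.132 km
F–H: 52.166 km
F–I: 79.761 km
G–H: 32.987 km
G–I: 49.801 km
H–I: 38.775 km
Closest pair: E–H at 24.608 km.

E and H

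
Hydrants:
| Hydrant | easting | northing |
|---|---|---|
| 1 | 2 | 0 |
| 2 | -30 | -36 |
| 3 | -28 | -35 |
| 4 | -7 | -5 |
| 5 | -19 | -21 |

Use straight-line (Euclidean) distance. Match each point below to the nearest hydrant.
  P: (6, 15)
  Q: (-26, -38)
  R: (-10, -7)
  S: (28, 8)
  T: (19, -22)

P at (6, 15):
  1: 15.524
  2: 62.426
  3: 60.465
  4: 23.854
  5: 43.829
  → nearest: 1 (15.524)
Q at (-26, -38):
  1: 47.202
  2: 4.472
  3: 3.606
  4: 38.079
  5: 18.385
  → nearest: 3 (3.606)
R at (-10, -7):
  1: 13.892
  2: 35.228
  3: 33.287
  4: 3.606
  5: 16.643
  → nearest: 4 (3.606)
S at (28, 8):
  1: 27.203
  2: 72.801
  3: 70.605
  4: 37.336
  5: 55.227
  → nearest: 1 (27.203)
T at (19, -22):
  1: 27.803
  2: 50.961
  3: 48.765
  4: 31.064
  5: 38.013
  → nearest: 1 (27.803)

P→1; Q→3; R→4; S→1; T→1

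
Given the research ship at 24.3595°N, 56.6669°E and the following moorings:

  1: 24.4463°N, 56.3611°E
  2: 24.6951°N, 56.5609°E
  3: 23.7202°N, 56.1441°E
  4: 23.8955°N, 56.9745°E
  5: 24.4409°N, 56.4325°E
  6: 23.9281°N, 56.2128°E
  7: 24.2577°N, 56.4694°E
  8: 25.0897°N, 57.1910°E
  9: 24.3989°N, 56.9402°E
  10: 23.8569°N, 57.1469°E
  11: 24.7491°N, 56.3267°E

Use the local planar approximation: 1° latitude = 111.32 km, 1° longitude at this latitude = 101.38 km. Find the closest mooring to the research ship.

Distances from 24.3595°N, 56.6669°E:
1: √((0.0868·111.32)² + (-0.3058·101.38)²) = √(93.365375 + 961.124252) = 32.4729 km
2: √((0.3356·111.32)² + (-0.1060·101.38)²) = √(1395.694283 + 115.482534) = 38.8739 km
3: √((-0.6393·111.32)² + (-0.5228·101.38)²) = √(5064.724240 + 2809.155186) = 88.7349 km
4: √((-0.4640·111.32)² + (0.3076·101.38)²) = √(2667.978690 + 972.472292) = 60.3361 km
5: √((0.0814·111.32)² + (-0.2344·101.38)²) = √(82.109840 + 564.702601) = 25.4325 km
6: √((-0.4314·111.32)² + (-0.4541·101.38)²) = √(2306.251558 + 2119.373880) = 66.5254 km
7: √((-0.1018·111.32)² + (-0.1975·101.38)²) = √(128.422746 + 400.902509) = 23.0071 km
8: √((0.7302·111.32)² + (0.5241·101.38)²) = √(6607.391686 + 2823.143106) = 97.1109 km
9: √((0.0394·111.32)² + (0.2733·101.38)²) = √(19.237066 + 767.686383) = 28.0522 km
10: √((-0.5026·111.32)² + (0.4800·101.38)²) = √(3130.338941 + 2368.029174) = 74.1510 km
11: √((0.3896·111.32)² + (-0.3402·101.38)²) = √(1880.980493 + 1189.523955) = 55.4121 km
Minimum: 7 at 23.0071 km.

7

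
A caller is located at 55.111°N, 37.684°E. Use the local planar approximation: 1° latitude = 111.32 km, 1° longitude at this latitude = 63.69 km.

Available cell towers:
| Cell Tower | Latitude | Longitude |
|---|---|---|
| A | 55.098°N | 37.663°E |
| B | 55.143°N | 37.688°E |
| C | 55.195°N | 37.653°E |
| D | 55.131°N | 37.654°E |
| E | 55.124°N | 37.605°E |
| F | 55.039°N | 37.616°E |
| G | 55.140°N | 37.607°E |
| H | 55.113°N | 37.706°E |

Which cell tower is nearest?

H

Distances from 55.111°N, 37.684°E:
A: √((-0.013·111.32)² + (-0.021·63.69)²) = √(2.09427 + 1.78888) = 1.971 km
B: √((0.032·111.32)² + (0.004·63.69)²) = √(12.68955 + 0.06490) = 3.571 km
C: √((0.084·111.32)² + (-0.031·63.69)²) = √(87.43896 + 3.89822) = 9.557 km
D: √((0.020·111.32)² + (-0.030·63.69)²) = √(4.95686 + 3.65077) = 2.934 km
E: √((0.013·111.32)² + (-0.079·63.69)²) = √(2.09427 + 25.31609) = 5.235 km
F: √((-0.072·111.32)² + (-0.068·63.69)²) = √(64.24087 + 18.75687) = 9.110 km
G: √((0.029·111.32)² + (-0.077·63.69)²) = √(10.42179 + 24.05049) = 5.871 km
H: √((0.002·111.32)² + (0.022·63.69)²) = √(0.04957 + 1.96331) = 1.419 km
Minimum: H at 1.419 km.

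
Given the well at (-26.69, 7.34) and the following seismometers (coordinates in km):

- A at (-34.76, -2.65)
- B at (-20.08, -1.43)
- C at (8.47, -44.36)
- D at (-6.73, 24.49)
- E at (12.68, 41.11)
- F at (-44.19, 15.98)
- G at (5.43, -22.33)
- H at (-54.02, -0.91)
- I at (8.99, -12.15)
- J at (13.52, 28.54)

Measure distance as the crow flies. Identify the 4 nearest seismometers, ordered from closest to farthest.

Distances from (-26.69, 7.34):
A: √((-8.07)² + (-9.99)²) = √(65.1249 + 99.8001) = 12.84 km
B: √((6.61)² + (-8.77)²) = √(43.6921 + 76.9129) = 10.98 km
C: √((35.16)² + (-51.70)²) = √(1236.2256 + 2672.8900) = 62.52 km
D: √((19.96)² + (17.15)²) = √(398.4016 + 294.1225) = 26.32 km
E: √((39.37)² + (33.77)²) = √(1549.9969 + 1140.4129) = 51.87 km
F: √((-17.50)² + (8.64)²) = √(306.2500 + 74.6496) = 19.52 km
G: √((32.12)² + (-29.67)²) = √(1031.6944 + 880.3089) = 43.73 km
H: √((-27.33)² + (-8.25)²) = √(746.9289 + 68.0625) = 28.55 km
I: √((35.68)² + (-19.49)²) = √(1273.0624 + 379.8601) = 40.66 km
J: √((40.21)² + (21.20)²) = √(1616.8441 + 449.4400) = 45.46 km
Sorted: B (10.98 km) < A (12.84 km) < F (19.52 km) < D (26.32 km) < H (28.55 km) < I (40.66 km) < …

B, A, F, D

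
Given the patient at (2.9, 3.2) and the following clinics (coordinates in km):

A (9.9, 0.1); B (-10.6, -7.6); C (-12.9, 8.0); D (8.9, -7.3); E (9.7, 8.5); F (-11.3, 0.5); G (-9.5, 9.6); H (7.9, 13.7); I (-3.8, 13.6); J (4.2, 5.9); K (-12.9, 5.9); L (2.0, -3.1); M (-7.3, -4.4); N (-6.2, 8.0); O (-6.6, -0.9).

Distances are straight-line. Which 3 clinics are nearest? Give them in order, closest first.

J, L, A

Distances from (2.9, 3.2):
A: 7.66 km
B: 17.29 km
C: 16.51 km
D: 12.09 km
E: 8.62 km
F: 14.45 km
G: 13.95 km
H: 11.63 km
I: 12.37 km
J: 3.00 km
K: 16.03 km
L: 6.36 km
M: 12.72 km
N: 10.29 km
O: 10.35 km
Sorted: J (3.00 km) < L (6.36 km) < A (7.66 km) < E (8.62 km) < N (10.29 km) < …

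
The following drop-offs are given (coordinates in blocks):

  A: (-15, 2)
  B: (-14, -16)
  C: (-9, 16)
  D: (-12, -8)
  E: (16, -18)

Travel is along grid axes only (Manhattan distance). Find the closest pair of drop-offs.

B and D

Pairwise distances:
A–B: 19 blocks
A–C: 20 blocks
A–D: 13 blocks
A–E: 51 blocks
B–C: 37 blocks
B–D: 10 blocks
B–E: 32 blocks
C–D: 27 blocks
C–E: 59 blocks
D–E: 38 blocks
Closest pair: B–D at 10 blocks.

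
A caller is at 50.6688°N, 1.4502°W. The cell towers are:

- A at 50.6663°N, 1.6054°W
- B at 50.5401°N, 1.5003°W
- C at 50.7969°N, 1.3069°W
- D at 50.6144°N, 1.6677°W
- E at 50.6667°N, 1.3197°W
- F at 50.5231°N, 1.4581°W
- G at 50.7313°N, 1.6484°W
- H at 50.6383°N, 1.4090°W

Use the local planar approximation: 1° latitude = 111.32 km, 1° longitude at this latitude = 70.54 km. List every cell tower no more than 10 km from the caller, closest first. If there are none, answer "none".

H, E

Distances from 50.6688°N, 1.4502°W:
A: 10.9513 km
B: 14.7563 km
C: 17.4794 km
D: 16.4944 km
E: 9.2084 km
F: 16.2289 km
G: 15.6165 km
H: 4.4692 km
Threshold 10 km: H (4.4692 km), E (9.2084 km) are within range.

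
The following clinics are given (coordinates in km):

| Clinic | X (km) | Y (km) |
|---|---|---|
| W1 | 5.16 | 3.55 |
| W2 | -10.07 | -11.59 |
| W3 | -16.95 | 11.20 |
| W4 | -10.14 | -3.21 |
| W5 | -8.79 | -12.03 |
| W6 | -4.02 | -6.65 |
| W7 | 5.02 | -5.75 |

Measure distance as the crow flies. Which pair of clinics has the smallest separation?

Pairwise distances:
W1–W2: √((-15.23)² + (-15.14)²) = √(231.9529 + 229.2196) = 21.47 km
W1–W3: √((-22.11)² + (7.65)²) = √(488.8521 + 58.5225) = 23.40 km
W1–W4: √((-15.30)² + (-6.76)²) = √(234.0900 + 45.6976) = 16.73 km
W1–W5: √((-13.95)² + (-15.58)²) = √(194.6025 + 242.7364) = 20.91 km
W1–W6: √((-9.18)² + (-10.20)²) = √(84.2724 + 104.0400) = 13.72 km
W1–W7: √((-0.14)² + (-9.30)²) = √(0.0196 + 86.4900) = 9.30 km
W2–W3: √((-6.88)² + (22.79)²) = √(47.3344 + 519.3841) = 23.81 km
W2–W4: √((-0.07)² + (8.38)²) = √(0.0049 + 70.2244) = 8.38 km
W2–W5: √((1.28)² + (-0.44)²) = √(1.6384 + 0.1936) = 1.35 km
W2–W6: √((6.05)² + (4.94)²) = √(36.6025 + 24.4036) = 7.81 km
W2–W7: √((15.09)² + (5.84)²) = √(227.7081 + 34.1056) = 16.18 km
W3–W4: √((6.81)² + (-14.41)²) = √(46.3761 + 207.6481) = 15.94 km
W3–W5: √((8.16)² + (-23.23)²) = √(66.5856 + 539.6329) = 24.62 km
W3–W6: √((12.93)² + (-17.85)²) = √(167.1849 + 318.6225) = 22.04 km
W3–W7: √((21.97)² + (-16.95)²) = √(482.6809 + 287.3025) = 27.75 km
W4–W5: √((1.35)² + (-8.82)²) = √(1.8225 + 77.7924) = 8.92 km
W4–W6: √((6.12)² + (-3.44)²) = √(37.4544 + 11.8336) = 7.02 km
W4–W7: √((15.16)² + (-2.54)²) = √(229.8256 + 6.4516) = 15.37 km
W5–W6: √((4.77)² + (5.38)²) = √(22.7529 + 28.9444) = 7.19 km
W5–W7: √((13.81)² + (6.28)²) = √(190.7161 + 39.4384) = 15.17 km
W6–W7: √((9.04)² + (0.90)²) = √(81.7216 + 0.8100) = 9.08 km
Closest pair: W2–W5 at 1.35 km.

W2 and W5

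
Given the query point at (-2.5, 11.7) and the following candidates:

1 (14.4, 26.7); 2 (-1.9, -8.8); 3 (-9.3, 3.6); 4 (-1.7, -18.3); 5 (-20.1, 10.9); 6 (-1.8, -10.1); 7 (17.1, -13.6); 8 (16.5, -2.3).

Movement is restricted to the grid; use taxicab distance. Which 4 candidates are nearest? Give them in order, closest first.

3, 5, 2, 6

Distances from (-2.5, 11.7):
1: |16.9| + |15.0| = 16.9 + 15.0 = 31.9
2: |0.6| + |-20.5| = 0.6 + 20.5 = 21.1
3: |-6.8| + |-8.1| = 6.8 + 8.1 = 14.9
4: |0.8| + |-30.0| = 0.8 + 30.0 = 30.8
5: |-17.6| + |-0.8| = 17.6 + 0.8 = 18.4
6: |0.7| + |-21.8| = 0.7 + 21.8 = 22.5
7: |19.6| + |-25.3| = 19.6 + 25.3 = 44.9
8: |19.0| + |-14.0| = 19.0 + 14.0 = 33.0
Sorted: 3 (14.9) < 5 (18.4) < 2 (21.1) < 6 (22.5) < 4 (30.8) < 1 (31.9) < …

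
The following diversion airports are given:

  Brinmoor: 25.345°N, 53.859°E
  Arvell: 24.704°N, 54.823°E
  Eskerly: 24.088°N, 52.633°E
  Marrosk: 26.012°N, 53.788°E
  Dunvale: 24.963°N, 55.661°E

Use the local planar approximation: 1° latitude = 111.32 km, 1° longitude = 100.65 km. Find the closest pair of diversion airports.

Pairwise distances:
Brinmoor–Arvell: 120.440 km
Brinmoor–Eskerly: 186.566 km
Brinmoor–Marrosk: 74.594 km
Brinmoor–Dunvale: 186.290 km
Arvell–Eskerly: 230.844 km
Arvell–Marrosk: 179.034 km
Arvell–Dunvale: 89.136 km
Eskerly–Marrosk: 243.695 km
Eskerly–Dunvale: 319.955 km
Marrosk–Dunvale: 221.755 km
Closest pair: Brinmoor–Marrosk at 74.594 km.

Brinmoor and Marrosk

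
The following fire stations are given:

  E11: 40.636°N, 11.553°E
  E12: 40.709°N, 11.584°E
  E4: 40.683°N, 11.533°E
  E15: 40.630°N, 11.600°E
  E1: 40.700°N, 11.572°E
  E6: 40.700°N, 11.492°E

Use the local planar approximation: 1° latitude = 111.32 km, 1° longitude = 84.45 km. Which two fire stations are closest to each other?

E12 and E1

Pairwise distances:
E11–E12: √((0.073·111.32)² + (0.031·84.45)²) = √(66.03773 + 6.85366) = 8.538 km
E11–E4: √((0.047·111.32)² + (-0.020·84.45)²) = √(27.37424 + 2.85272) = 5.498 km
E11–E15: √((-0.006·111.32)² + (0.047·84.45)²) = √(0.44612 + 15.75415) = 4.025 km
E11–E1: √((0.064·111.32)² + (0.019·84.45)²) = √(50.75822 + 2.57458) = 7.303 km
E11–E6: √((0.064·111.32)² + (-0.061·84.45)²) = √(50.75822 + 26.53744) = 8.792 km
E12–E4: √((-0.026·111.32)² + (-0.051·84.45)²) = √(8.37709 + 18.54982) = 5.189 km
E12–E15: √((-0.079·111.32)² + (0.016·84.45)²) = √(77.33936 + 1.82574) = 8.897 km
E12–E1: √((-0.009·111.32)² + (-0.012·84.45)²) = √(1.00376 + 1.02698) = 1.425 km
E12–E6: √((-0.009·111.32)² + (-0.092·84.45)²) = √(1.00376 + 60.36358) = 7.834 km
E4–E15: √((-0.053·111.32)² + (0.067·84.45)²) = √(34.80953 + 32.01466) = 8.175 km
E4–E1: √((0.017·111.32)² + (0.039·84.45)²) = √(3.58133 + 10.84747) = 3.799 km
E4–E6: √((0.017·111.32)² + (-0.041·84.45)²) = √(3.58133 + 11.98856) = 3.946 km
E15–E1: √((0.070·111.32)² + (-0.028·84.45)²) = √(60.72150 + 5.59133) = 8.143 km
E15–E6: √((0.070·111.32)² + (-0.108·84.45)²) = √(60.72150 + 83.18534) = 11.996 km
E1–E6: √((0.000·111.32)² + (-0.080·84.45)²) = √(0.00000 + 45.64354) = 6.756 km
Closest pair: E12–E1 at 1.425 km.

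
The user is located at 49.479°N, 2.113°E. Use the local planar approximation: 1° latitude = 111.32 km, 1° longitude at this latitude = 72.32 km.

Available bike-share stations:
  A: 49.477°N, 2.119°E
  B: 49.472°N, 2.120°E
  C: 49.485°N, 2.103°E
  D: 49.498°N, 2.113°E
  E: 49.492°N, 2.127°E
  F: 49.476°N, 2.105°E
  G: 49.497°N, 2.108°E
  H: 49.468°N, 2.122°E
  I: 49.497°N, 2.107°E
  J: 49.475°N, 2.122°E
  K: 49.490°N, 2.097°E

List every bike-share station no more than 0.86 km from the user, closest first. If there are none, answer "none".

Distances from 49.479°N, 2.113°E:
A: √((-0.002·111.32)² + (0.006·72.32)²) = √(0.04957 + 0.18829) = 0.488 km
B: √((-0.007·111.32)² + (0.007·72.32)²) = √(0.60721 + 0.25628) = 0.929 km
C: √((0.006·111.32)² + (-0.010·72.32)²) = √(0.44612 + 0.52302) = 0.984 km
D: √((0.019·111.32)² + (0.000·72.32)²) = √(4.47356 + 0.00000) = 2.115 km
E: √((0.013·111.32)² + (0.014·72.32)²) = √(2.09427 + 1.02512) = 1.766 km
F: √((-0.003·111.32)² + (-0.008·72.32)²) = √(0.11153 + 0.33473) = 0.668 km
G: √((0.018·111.32)² + (-0.005·72.32)²) = √(4.01505 + 0.13075) = 2.036 km
H: √((-0.011·111.32)² + (0.009·72.32)²) = √(1.49945 + 0.42364) = 1.387 km
I: √((0.018·111.32)² + (-0.006·72.32)²) = √(4.01505 + 0.18829) = 2.050 km
J: √((-0.004·111.32)² + (0.009·72.32)²) = √(0.19827 + 0.42364) = 0.789 km
K: √((0.011·111.32)² + (-0.016·72.32)²) = √(1.49945 + 1.33893) = 1.685 km
Threshold 0.86 km: A (0.488 km), F (0.668 km), J (0.789 km) are within range.

A, F, J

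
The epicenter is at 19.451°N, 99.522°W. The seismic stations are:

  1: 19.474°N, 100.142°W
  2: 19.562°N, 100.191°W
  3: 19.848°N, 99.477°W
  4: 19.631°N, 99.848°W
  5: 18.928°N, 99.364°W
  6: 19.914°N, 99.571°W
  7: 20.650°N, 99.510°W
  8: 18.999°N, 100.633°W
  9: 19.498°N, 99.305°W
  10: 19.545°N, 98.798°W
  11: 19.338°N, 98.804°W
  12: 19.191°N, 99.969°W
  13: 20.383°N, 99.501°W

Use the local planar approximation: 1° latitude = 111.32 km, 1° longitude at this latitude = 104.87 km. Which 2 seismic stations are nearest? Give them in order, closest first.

Distances from 19.451°N, 99.522°W:
1: √((0.023·111.32)² + (-0.620·104.87)²) = √(6.55544 + 4227.52238) = 65.070 km
2: √((0.111·111.32)² + (-0.669·104.87)²) = √(152.68359 + 4922.14917) = 71.238 km
3: √((0.397·111.32)² + (0.045·104.87)²) = √(1953.11317 + 22.27038) = 44.445 km
4: √((0.180·111.32)² + (-0.326·104.87)²) = √(401.50541 + 1168.79336) = 39.627 km
5: √((-0.523·111.32)² + (0.158·104.87)²) = √(3389.61032 + 274.54700) = 60.532 km
6: √((0.463·111.32)² + (-0.049·104.87)²) = √(2656.49117 + 26.40552) = 51.797 km
7: √((1.199·111.32)² + (0.012·104.87)²) = √(17814.95631 + 1.58367) = 133.479 km
8: √((-0.452·111.32)² + (-1.111·104.87)²) = √(2531.76426 + 13574.71292) = 126.911 km
9: √((0.047·111.32)² + (0.217·104.87)²) = √(27.37424 + 517.87149) = 23.350 km
10: √((0.094·111.32)² + (0.724·104.87)²) = √(109.49697 + 5764.73925) = 76.644 km
11: √((-0.113·111.32)² + (0.718·104.87)²) = √(158.23527 + 5669.58701) = 76.340 km
12: √((-0.260·111.32)² + (-0.447·104.87)²) = √(837.70883 + 2197.44282) = 55.092 km
13: √((0.932·111.32)² + (0.021·104.87)²) = √(10764.11230 + 4.84999) = 103.774 km
Sorted: 9 (23.350 km) < 4 (39.627 km) < 3 (44.445 km) < 6 (51.797 km) < …

9, 4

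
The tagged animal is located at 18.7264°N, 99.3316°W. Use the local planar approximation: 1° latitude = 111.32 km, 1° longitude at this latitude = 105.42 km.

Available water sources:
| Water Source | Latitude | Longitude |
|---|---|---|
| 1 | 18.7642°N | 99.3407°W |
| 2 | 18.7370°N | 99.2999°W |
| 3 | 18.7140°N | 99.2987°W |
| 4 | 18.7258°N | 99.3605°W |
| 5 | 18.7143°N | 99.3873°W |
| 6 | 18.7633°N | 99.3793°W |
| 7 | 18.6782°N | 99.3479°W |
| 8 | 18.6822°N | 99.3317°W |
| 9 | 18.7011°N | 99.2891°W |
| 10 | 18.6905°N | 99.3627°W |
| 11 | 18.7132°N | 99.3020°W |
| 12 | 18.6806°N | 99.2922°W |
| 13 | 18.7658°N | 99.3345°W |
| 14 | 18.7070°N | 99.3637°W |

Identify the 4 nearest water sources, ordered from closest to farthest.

4, 11, 2, 3

Distances from 18.7264°N, 99.3316°W:
1: √((0.0378·111.32)² + (-0.0091·105.42)²) = √(17.706389 + 0.920299) = 4.3159 km
2: √((0.0106·111.32)² + (0.0317·105.42)²) = √(1.392381 + 11.167721) = 3.5440 km
3: √((-0.0124·111.32)² + (0.0329·105.42)²) = √(1.905416 + 12.029230) = 3.7329 km
4: √((-0.0006·111.32)² + (-0.0289·105.42)²) = √(0.004461 + 9.282003) = 3.0474 km
5: √((-0.0121·111.32)² + (-0.0557·105.42)²) = √(1.814334 + 34.479139) = 6.0244 km
6: √((0.0369·111.32)² + (-0.0477·105.42)²) = √(16.873265 + 25.286154) = 6.4930 km
7: √((-0.0482·111.32)² + (-0.0163·105.42)²) = √(28.789921 + 2.952713) = 5.6341 km
8: √((-0.0442·111.32)² + (-0.0001·105.42)²) = √(24.209785 + 0.000111) = 4.9204 km
9: √((-0.0253·111.32)² + (0.0425·105.42)²) = √(7.932086 + 20.073536) = 5.2920 km
10: √((-0.0359·111.32)² + (-0.0311·105.42)²) = √(15.971117 + 10.748969) = 5.1691 km
11: √((-0.0132·111.32)² + (0.0296·105.42)²) = √(2.159207 + 9.737096) = 3.4491 km
12: √((-0.0458·111.32)² + (0.0394·105.42)²) = √(25.994254 + 17.251961) = 6.5762 km
13: √((0.0394·111.32)² + (-0.0029·105.42)²) = √(19.237066 + 0.093463) = 4.3966 km
14: √((-0.0194·111.32)² + (-0.0321·105.42)²) = √(4.663907 + 11.451334) = 4.0144 km
Sorted: 4 (3.0474 km) < 11 (3.4491 km) < 2 (3.5440 km) < 3 (3.7329 km) < 14 (4.0144 km) < 1 (4.3159 km) < …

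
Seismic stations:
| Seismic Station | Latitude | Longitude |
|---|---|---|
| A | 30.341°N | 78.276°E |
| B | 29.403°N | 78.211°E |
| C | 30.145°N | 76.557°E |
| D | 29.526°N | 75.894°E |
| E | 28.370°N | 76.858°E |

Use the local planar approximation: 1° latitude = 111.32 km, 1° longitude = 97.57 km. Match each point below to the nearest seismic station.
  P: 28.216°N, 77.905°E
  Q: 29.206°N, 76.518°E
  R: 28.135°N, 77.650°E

P at 28.216°N, 77.905°E:
  A: √((2.125·111.32)² + (0.371·97.57)²) = √(55958.26802 + 1310.32923) = 239.309 km
  B: √((1.187·111.32)² + (0.306·97.57)²) = √(17460.14449 + 891.40582) = 135.468 km
  C: √((1.929·111.32)² + (-1.348·97.57)²) = √(46111.66995 + 17298.65727) = 251.814 km
  D: √((1.310·111.32)² + (-2.011·97.57)²) = √(21266.15557 + 38499.64732) = 244.470 km
  E: √((0.154·111.32)² + (-1.047·97.57)²) = √(293.89205 + 10435.80543) = 103.584 km
  → nearest: E (103.584 km)
Q at 29.206°N, 76.518°E:
  A: √((1.135·111.32)² + (1.758·97.57)²) = √(15963.86764 + 29421.87537) = 213.039 km
  B: √((0.197·111.32)² + (1.693·97.57)²) = √(480.92665 + 27286.41790) = 166.635 km
  C: √((0.939·111.32)² + (0.039·97.57)²) = √(10926.41219 + 14.47978) = 104.599 km
  D: √((0.320·111.32)² + (-0.624·97.57)²) = √(1268.95538 + 3706.82249) = 70.539 km
  E: √((-0.836·111.32)² + (0.340·97.57)²) = √(8660.81875 + 1100.50101) = 98.799 km
  → nearest: D (70.539 km)
R at 28.135°N, 77.650°E:
  A: √((2.206·111.32)² + (0.626·97.57)²) = √(60305.56789 + 3730.62225) = 253.054 km
  B: √((1.268·111.32)² + (0.561·97.57)²) = √(19924.38396 + 2996.11399) = 151.395 km
  C: √((2.010·111.32)² + (-1.093·97.57)²) = √(50065.49451 + 11372.94487) = 247.868 km
  D: √((1.391·111.32)² + (-1.756·97.57)²) = √(23977.32088 + 29354.96948) = 230.938 km
  E: √((0.235·111.32)² + (-0.792·97.57)²) = √(684.35606 + 5971.49363) = 81.583 km
  → nearest: E (81.583 km)

P→E; Q→D; R→E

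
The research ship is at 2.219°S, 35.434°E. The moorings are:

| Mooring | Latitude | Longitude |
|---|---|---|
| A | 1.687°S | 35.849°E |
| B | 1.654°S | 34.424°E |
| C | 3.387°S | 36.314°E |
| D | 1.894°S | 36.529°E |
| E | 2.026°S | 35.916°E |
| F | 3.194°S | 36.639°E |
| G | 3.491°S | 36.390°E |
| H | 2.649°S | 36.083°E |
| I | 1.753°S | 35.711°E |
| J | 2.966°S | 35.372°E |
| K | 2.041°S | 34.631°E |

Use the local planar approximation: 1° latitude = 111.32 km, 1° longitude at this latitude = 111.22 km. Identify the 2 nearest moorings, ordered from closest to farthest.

Distances from 2.219°S, 35.434°E:
A: √((0.532·111.32)² + (0.415·111.22)²) = √(3507.27371 + 2130.40403) = 75.084 km
B: √((0.565·111.32)² + (-1.010·111.22)²) = √(3955.88166 + 12618.52316) = 128.742 km
C: √((-1.168·111.32)² + (0.880·111.22)²) = √(16905.65807 + 9579.24158) = 162.742 km
D: √((0.325·111.32)² + (1.095·111.22)²) = √(1308.92004 + 14831.80544) = 127.046 km
E: √((0.193·111.32)² + (0.482·111.22)²) = √(461.59491 + 2873.82195) = 57.753 km
F: √((-0.975·111.32)² + (1.205·111.22)²) = √(11780.28037 + 17961.38720) = 172.458 km
G: √((-1.272·111.32)² + (0.956·111.22)²) = √(20050.28813 + 11305.28632) = 177.075 km
H: √((-0.430·111.32)² + (0.649·111.22)²) = √(2291.30713 + 5210.20936) = 86.611 km
I: √((0.466·111.32)² + (0.277·111.22)²) = √(2691.02808 + 949.12917) = 60.334 km
J: √((-0.747·111.32)² + (-0.062·111.22)²) = √(6914.92699 + 47.54985) = 83.441 km
K: √((0.178·111.32)² + (-0.803·111.22)²) = √(392.63264 + 7976.21537) = 91.481 km
Sorted: E (57.753 km) < I (60.334 km) < A (75.084 km) < J (83.441 km) < …

E, I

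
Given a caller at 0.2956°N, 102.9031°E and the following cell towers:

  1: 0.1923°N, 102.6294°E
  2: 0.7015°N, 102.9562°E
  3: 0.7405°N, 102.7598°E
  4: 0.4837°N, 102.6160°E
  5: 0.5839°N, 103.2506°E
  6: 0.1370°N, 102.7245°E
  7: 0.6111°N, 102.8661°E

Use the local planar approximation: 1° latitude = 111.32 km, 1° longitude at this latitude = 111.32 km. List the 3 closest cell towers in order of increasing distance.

6, 1, 7

Distances from 0.2956°N, 102.9031°E:
1: 32.5661 km
2: 45.5698 km
3: 52.0319 km
4: 38.2086 km
5: 50.2636 km
6: 26.5894 km
7: 35.3622 km
Sorted: 6 (26.5894 km) < 1 (32.5661 km) < 7 (35.3622 km) < 4 (38.2086 km) < 2 (45.5698 km) < …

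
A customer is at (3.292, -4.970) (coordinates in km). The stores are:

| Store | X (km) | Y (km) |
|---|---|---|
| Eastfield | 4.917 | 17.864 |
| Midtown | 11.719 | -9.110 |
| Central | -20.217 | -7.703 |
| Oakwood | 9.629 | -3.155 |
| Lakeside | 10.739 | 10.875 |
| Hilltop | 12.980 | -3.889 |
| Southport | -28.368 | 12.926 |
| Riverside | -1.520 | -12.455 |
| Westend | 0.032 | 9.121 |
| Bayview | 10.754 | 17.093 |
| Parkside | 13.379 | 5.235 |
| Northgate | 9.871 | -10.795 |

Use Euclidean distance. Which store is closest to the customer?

Distances from (3.292, -4.970):
Eastfield: √((1.625)² + (22.834)²) = √(2.64062 + 521.39156) = 22.892 km
Midtown: √((8.427)² + (-4.140)²) = √(71.01433 + 17.13960) = 9.389 km
Central: √((-23.509)² + (-2.733)²) = √(552.67308 + 7.46929) = 23.667 km
Oakwood: √((6.337)² + (1.815)²) = √(40.15757 + 3.29422) = 6.592 km
Lakeside: √((7.447)² + (15.845)²) = √(55.45781 + 251.06402) = 17.508 km
Hilltop: √((9.688)² + (1.081)²) = √(93.85734 + 1.16856) = 9.748 km
Southport: √((-31.660)² + (17.896)²) = √(1002.35560 + 320.26682) = 36.368 km
Riverside: √((-4.812)² + (-7.485)²) = √(23.15534 + 56.02523) = 8.898 km
Westend: √((-3.260)² + (14.091)²) = √(10.62760 + 198.55628) = 14.463 km
Bayview: √((7.462)² + (22.063)²) = √(55.68144 + 486.77597) = 23.291 km
Parkside: √((10.087)² + (10.205)²) = √(101.74757 + 104.14203) = 14.349 km
Northgate: √((6.579)² + (-5.825)²) = √(43.28324 + 33.93062) = 8.787 km
Minimum: Oakwood at 6.592 km.

Oakwood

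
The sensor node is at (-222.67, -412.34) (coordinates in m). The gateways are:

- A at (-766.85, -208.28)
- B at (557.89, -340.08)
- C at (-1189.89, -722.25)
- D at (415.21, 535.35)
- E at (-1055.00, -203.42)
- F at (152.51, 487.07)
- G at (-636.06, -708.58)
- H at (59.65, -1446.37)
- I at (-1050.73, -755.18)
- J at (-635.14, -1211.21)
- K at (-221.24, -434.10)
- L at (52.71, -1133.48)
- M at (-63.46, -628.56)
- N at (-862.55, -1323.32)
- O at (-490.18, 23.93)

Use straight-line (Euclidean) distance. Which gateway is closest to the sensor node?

Distances from (-222.67, -412.34):
A: √((-544.18)² + (204.06)²) = √(296131.8724 + 41640.4836) = 581.18 m
B: √((780.56)² + (72.26)²) = √(609273.9136 + 5221.5076) = 783.90 m
C: √((-967.22)² + (-309.91)²) = √(935514.5284 + 96044.2081) = 1015.66 m
D: √((637.88)² + (947.69)²) = √(406890.8944 + 898116.3361) = 1142.37 m
E: √((-832.33)² + (208.92)²) = √(692773.2289 + 43647.5664) = 858.15 m
F: √((375.18)² + (899.41)²) = √(140760.0324 + 808938.3481) = 974.52 m
G: √((-413.39)² + (-296.24)²) = √(170891.2921 + 87758.1376) = 508.58 m
H: √((282.32)² + (-1034.03)²) = √(79704.5824 + 1069218.0409) = 1071.88 m
I: √((-828.06)² + (-342.84)²) = √(685683.3636 + 117539.2656) = 896.23 m
J: √((-412.47)² + (-798.87)²) = √(170131.5009 + 638193.2769) = 899.07 m
K: √((1.43)² + (-21.76)²) = √(2.0449 + 473.4976) = 21.81 m
L: √((275.38)² + (-721.14)²) = √(75834.1444 + 520042.8996) = 771.93 m
M: √((159.21)² + (-216.22)²) = √(25347.8241 + 46751.0884) = 268.51 m
N: √((-639.88)² + (-910.98)²) = √(409446.4144 + 829884.5604) = 1113.25 m
O: √((-267.51)² + (436.27)²) = √(71561.6001 + 190331.5129) = 511.75 m
Minimum: K at 21.81 m.

K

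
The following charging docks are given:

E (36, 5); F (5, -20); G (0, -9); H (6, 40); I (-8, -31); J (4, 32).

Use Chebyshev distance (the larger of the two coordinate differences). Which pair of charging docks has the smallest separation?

Pairwise distances:
H–J: 8
F–G: 11
F–I: 13
G–I: 22
E–F: 31
E–J: 32
E–H: 35
E–G: 36
G–J: 41
E–I: 44
G–H: 49
F–J: 52
F–H: 60
I–J: 63
H–I: 71
Closest pair: H–J at 8.

H and J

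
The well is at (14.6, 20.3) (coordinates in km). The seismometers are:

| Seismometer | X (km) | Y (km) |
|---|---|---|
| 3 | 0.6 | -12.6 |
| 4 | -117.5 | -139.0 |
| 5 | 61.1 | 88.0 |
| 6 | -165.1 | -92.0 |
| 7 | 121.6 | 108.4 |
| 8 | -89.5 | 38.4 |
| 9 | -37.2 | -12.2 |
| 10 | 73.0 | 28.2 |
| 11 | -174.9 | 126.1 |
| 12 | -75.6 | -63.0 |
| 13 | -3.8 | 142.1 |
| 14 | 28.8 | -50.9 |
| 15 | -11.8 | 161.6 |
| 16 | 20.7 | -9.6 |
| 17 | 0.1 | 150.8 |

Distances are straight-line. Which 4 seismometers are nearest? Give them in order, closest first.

Distances from (14.6, 20.3):
3: 35.8 km
4: 206.9 km
5: 82.1 km
6: 211.9 km
7: 138.6 km
8: 105.7 km
9: 61.2 km
10: 58.9 km
11: 217.0 km
12: 122.8 km
13: 123.2 km
14: 72.6 km
15: 143.7 km
16: 30.5 km
17: 131.3 km
Sorted: 16 (30.5 km) < 3 (35.8 km) < 10 (58.9 km) < 9 (61.2 km) < 14 (72.6 km) < 5 (82.1 km) < …

16, 3, 10, 9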